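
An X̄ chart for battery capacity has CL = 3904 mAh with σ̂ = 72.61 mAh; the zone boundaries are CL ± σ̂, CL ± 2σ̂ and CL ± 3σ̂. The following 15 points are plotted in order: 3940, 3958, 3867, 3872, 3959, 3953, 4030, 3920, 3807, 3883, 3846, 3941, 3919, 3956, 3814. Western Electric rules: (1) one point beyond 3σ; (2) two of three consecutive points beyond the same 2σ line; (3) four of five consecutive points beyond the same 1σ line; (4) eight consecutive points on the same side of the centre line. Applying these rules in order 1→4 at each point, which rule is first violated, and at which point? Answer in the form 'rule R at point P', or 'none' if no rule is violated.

Zone of each point (C = within 1σ̂, B = 1σ̂–2σ̂, A = 2σ̂–3σ̂, * = beyond 3σ̂; sign = side of CL): 1:+C, 2:+C, 3:-C, 4:-C, 5:+C, 6:+C, 7:+B, 8:+C, 9:-B, 10:-C, 11:-C, 12:+C, 13:+C, 14:+C, 15:-B
No rule fires across all 15 points.

none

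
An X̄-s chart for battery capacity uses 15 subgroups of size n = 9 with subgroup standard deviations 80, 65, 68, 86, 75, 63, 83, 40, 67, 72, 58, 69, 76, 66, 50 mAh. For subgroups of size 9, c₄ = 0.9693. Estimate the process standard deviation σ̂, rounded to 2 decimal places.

s̄ = (80 + 65 + 68 + 86 + 75 + 63 + 83 + 40 + 67 + 72 + 58 + 69 + 76 + 66 + 50) / 15 = 67.8667
σ̂ = s̄ / c₄ = 67.8667 / 0.9693 = 70.0162

70.02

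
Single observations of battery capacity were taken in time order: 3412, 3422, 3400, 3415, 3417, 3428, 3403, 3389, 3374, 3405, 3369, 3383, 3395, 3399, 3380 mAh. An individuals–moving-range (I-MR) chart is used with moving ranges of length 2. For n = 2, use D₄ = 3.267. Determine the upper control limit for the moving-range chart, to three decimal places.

53.672

Moving ranges: 10, 22, 15, 2, 11, 25, 14, 15, 31, 36, 14, 12, 4, 19; M̄R̄ = 230.0000 / 14 = 16.4286
UCL_MR = D₄·M̄R̄ = 3.267 × 16.4286 = 53.6721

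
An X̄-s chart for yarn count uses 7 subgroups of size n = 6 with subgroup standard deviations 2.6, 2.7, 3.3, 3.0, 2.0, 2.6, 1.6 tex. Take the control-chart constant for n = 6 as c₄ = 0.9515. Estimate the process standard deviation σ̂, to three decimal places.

s̄ = (2.6 + 2.7 + 3.3 + 3.0 + 2.0 + 2.6 + 1.6) / 7 = 2.5429
σ̂ = s̄ / c₄ = 2.5429 / 0.9515 = 2.6725

2.672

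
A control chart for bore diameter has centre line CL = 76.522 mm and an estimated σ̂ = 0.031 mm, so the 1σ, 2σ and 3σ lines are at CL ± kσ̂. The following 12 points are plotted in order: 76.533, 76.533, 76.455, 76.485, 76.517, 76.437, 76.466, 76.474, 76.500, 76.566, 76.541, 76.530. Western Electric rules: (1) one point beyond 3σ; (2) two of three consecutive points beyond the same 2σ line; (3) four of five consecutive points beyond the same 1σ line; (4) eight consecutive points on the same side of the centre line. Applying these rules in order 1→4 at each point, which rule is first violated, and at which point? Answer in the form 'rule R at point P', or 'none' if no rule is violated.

rule 3 at point 7

Zone of each point (C = within 1σ̂, B = 1σ̂–2σ̂, A = 2σ̂–3σ̂, * = beyond 3σ̂; sign = side of CL): 1:+C, 2:+C, 3:-A, 4:-B, 5:-C, 6:-A, 7:-B, 8:-B, 9:-C, 10:+B, 11:+C, 12:+C
Rule 3 (four of five consecutive points beyond the same 1σ limit) is satisfied at point 7.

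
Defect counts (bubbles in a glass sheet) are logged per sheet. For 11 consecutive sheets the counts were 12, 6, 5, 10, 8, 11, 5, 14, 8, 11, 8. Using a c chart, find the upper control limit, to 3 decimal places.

c̄ = (12 + 6 + 5 + 10 + 8 + 11 + 5 + 14 + 8 + 11 + 8) / 11 = 98 / 11 = 8.9091
UCL = c̄ + 3√c̄ = 8.9091 + 3 × √8.9091 = 8.9091 + 3 × 2.9848 = 17.8635

17.864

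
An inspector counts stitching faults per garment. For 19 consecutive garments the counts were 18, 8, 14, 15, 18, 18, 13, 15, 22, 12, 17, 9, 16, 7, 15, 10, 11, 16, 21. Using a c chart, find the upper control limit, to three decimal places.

25.887

c̄ = (18 + 8 + 14 + 15 + 18 + 18 + 13 + 15 + 22 + 12 + 17 + 9 + 16 + 7 + 15 + 10 + 11 + 16 + 21) / 19 = 275 / 19 = 14.4737
UCL = c̄ + 3√c̄ = 14.4737 + 3 × √14.4737 = 14.4737 + 3 × 3.8044 = 25.8870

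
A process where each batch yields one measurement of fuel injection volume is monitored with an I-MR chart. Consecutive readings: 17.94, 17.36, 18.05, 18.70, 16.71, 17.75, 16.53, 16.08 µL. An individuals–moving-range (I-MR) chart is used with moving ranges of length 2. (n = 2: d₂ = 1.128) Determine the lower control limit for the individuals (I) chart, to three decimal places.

X̄ = (17.94 + 17.36 + 18.05 + 18.70 + 16.71 + 17.75 + 16.53 + 16.08) / 8 = 17.3900
Moving ranges: 0.58, 0.69, 0.65, 1.99, 1.04, 1.22, 0.45; M̄R̄ = 6.6200 / 7 = 0.9457
LCL = X̄ − 3·M̄R̄/d₂ = 17.3900 − 3 × 0.9457 / 1.128 = 14.8748

14.875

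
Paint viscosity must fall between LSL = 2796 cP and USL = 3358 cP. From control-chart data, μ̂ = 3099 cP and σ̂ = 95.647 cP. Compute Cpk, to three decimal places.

Cpu = (USL − μ̂) / (3σ̂) = (3358 − 3099) / (3 × 95.647) = 0.9026; Cpl = (μ̂ − LSL) / (3σ̂) = (3099 − 2796) / (3 × 95.647) = 1.0560; Cpk = min(Cpu, Cpl) = 0.9026

0.903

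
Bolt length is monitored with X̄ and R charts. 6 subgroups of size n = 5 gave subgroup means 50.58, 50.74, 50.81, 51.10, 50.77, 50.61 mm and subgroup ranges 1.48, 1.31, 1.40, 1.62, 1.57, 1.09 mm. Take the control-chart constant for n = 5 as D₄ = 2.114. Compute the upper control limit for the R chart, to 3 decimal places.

2.984

R̄ = (1.48 + 1.31 + 1.40 + 1.62 + 1.57 + 1.09) / 6 = 8.4700 / 6 = 1.4117
UCL_R = D₄·R̄ = 2.114 × 1.4117 = 2.9843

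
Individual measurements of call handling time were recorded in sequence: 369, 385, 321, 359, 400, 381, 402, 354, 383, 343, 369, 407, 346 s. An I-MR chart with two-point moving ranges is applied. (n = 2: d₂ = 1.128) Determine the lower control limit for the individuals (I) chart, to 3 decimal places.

X̄ = (369 + 385 + 321 + 359 + 400 + 381 + 402 + 354 + 383 + 343 + 369 + 407 + 346) / 13 = 370.6923
Moving ranges: 16, 64, 38, 41, 19, 21, 48, 29, 40, 26, 38, 61; M̄R̄ = 441.0000 / 12 = 36.7500
LCL = X̄ − 3·M̄R̄/d₂ = 370.6923 − 3 × 36.7500 / 1.128 = 272.9529

272.953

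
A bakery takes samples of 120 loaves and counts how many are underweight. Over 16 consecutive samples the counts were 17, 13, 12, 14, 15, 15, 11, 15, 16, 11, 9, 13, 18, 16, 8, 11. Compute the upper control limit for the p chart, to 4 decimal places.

0.1976

p̄ = Σdᵢ / (k·n) = 214 / (16 × 120) = 0.11146
UCL = p̄ + 3·√(p̄(1−p̄)/n) = 0.11146 + 3 × √(0.11146×0.88854/120) = 0.11146 + 3 × 0.02873 = 0.19764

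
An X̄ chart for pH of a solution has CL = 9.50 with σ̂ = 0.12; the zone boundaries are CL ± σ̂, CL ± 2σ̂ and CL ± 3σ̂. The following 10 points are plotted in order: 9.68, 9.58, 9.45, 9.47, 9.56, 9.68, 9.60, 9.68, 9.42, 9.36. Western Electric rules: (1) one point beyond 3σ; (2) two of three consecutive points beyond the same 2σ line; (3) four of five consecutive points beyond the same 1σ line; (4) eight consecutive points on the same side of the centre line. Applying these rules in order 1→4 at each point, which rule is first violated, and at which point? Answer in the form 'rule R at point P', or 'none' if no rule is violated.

none

Zone of each point (C = within 1σ̂, B = 1σ̂–2σ̂, A = 2σ̂–3σ̂, * = beyond 3σ̂; sign = side of CL): 1:+B, 2:+C, 3:-C, 4:-C, 5:+C, 6:+B, 7:+C, 8:+B, 9:-C, 10:-B
No rule fires across all 10 points.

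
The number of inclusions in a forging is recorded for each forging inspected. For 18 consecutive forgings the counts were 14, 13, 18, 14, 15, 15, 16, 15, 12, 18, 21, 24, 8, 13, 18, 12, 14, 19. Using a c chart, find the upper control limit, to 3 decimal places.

c̄ = (14 + 13 + 18 + 14 + 15 + 15 + 16 + 15 + 12 + 18 + 21 + 24 + 8 + 13 + 18 + 12 + 14 + 19) / 18 = 279 / 18 = 15.5000
UCL = c̄ + 3√c̄ = 15.5000 + 3 × √15.5000 = 15.5000 + 3 × 3.9370 = 27.3110

27.311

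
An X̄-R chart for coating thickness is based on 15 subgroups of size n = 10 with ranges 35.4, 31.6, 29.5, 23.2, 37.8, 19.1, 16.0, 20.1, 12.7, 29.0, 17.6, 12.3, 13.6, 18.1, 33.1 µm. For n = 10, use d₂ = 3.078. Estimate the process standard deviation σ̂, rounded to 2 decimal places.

7.56

R̄ = (35.4 + 31.6 + 29.5 + 23.2 + 37.8 + 19.1 + 16.0 + 20.1 + 12.7 + 29.0 + 17.6 + 12.3 + 13.6 + 18.1 + 33.1) / 15 = 23.2733
σ̂ = R̄ / d₂ = 23.2733 / 3.078 = 7.5612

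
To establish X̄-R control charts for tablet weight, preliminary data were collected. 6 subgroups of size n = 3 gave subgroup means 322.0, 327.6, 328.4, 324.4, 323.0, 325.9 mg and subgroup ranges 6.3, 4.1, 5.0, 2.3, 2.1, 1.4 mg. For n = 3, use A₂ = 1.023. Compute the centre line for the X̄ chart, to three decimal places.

325.217

X̄̄ = (322.0 + 327.6 + 328.4 + 324.4 + 323.0 + 325.9) / 6 = 1951.3000 / 6 = 325.2167
CL = X̄̄ = 325.2167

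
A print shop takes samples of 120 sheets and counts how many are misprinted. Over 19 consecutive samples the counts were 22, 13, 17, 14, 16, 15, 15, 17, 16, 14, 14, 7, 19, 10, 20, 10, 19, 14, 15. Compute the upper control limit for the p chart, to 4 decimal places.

0.2167

p̄ = Σdᵢ / (k·n) = 287 / (19 × 120) = 0.12588
UCL = p̄ + 3·√(p̄(1−p̄)/n) = 0.12588 + 3 × √(0.12588×0.87412/120) = 0.12588 + 3 × 0.03028 = 0.21672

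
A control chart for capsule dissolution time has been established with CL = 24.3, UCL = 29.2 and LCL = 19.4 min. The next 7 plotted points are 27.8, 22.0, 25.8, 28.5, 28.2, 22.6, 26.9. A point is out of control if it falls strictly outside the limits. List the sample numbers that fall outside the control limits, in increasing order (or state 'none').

none

All 7 points lie within [19.4, 29.2].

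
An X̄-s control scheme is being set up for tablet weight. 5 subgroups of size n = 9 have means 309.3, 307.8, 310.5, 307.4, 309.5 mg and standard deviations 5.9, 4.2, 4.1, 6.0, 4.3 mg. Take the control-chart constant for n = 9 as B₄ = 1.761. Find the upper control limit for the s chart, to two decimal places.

s̄ = (5.9 + 4.2 + 4.1 + 6.0 + 4.3) / 5 = 4.9000
UCL_s = B₄·s̄ = 1.761 × 4.9000 = 8.6289

8.63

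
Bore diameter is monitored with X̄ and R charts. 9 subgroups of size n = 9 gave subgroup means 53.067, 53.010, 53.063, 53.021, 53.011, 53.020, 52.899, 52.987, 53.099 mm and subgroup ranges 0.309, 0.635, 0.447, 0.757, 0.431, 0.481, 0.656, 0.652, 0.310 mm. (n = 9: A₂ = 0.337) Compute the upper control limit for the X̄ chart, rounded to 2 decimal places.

X̄̄ = (53.067 + 53.010 + 53.063 + 53.021 + 53.011 + 53.020 + 52.899 + 52.987 + 53.099) / 9 = 477.1770 / 9 = 53.0197
R̄ = (0.309 + 0.635 + 0.447 + 0.757 + 0.431 + 0.481 + 0.656 + 0.652 + 0.310) / 9 = 4.6780 / 9 = 0.5198
UCL = X̄̄ + A₂·R̄ = 53.0197 + 0.337 × 0.5198 = 53.1948

53.19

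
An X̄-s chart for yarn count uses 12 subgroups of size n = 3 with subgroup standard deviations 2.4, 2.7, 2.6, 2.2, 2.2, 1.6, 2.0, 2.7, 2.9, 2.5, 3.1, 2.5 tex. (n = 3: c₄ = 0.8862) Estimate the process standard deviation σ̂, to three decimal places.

s̄ = (2.4 + 2.7 + 2.6 + 2.2 + 2.2 + 1.6 + 2.0 + 2.7 + 2.9 + 2.5 + 3.1 + 2.5) / 12 = 2.4500
σ̂ = s̄ / c₄ = 2.4500 / 0.8862 = 2.7646

2.765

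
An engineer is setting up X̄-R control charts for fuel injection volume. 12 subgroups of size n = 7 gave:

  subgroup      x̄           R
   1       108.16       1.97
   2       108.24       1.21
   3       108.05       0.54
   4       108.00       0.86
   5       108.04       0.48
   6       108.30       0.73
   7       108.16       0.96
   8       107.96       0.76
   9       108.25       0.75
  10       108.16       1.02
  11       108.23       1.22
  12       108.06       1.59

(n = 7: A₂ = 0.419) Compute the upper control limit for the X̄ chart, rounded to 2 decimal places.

X̄̄ = (108.16 + 108.24 + 108.05 + 108.00 + 108.04 + 108.30 + 108.16 + 107.96 + 108.25 + 108.16 + 108.23 + 108.06) / 12 = 1297.6100 / 12 = 108.1342
R̄ = (1.97 + 1.21 + 0.54 + 0.86 + 0.48 + 0.73 + 0.96 + 0.76 + 0.75 + 1.02 + 1.22 + 1.59) / 12 = 12.0900 / 12 = 1.0075
UCL = X̄̄ + A₂·R̄ = 108.1342 + 0.419 × 1.0075 = 108.5563

108.56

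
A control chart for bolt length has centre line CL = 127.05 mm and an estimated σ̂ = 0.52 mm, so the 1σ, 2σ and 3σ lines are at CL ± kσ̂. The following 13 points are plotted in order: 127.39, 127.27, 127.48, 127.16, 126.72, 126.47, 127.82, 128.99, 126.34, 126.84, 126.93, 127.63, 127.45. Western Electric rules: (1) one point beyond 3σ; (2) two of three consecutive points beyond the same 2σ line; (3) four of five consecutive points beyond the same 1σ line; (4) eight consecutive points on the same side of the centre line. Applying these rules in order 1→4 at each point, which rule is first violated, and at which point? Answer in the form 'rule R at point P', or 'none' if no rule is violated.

Zone of each point (C = within 1σ̂, B = 1σ̂–2σ̂, A = 2σ̂–3σ̂, * = beyond 3σ̂; sign = side of CL): 1:+C, 2:+C, 3:+C, 4:+C, 5:-C, 6:-B, 7:+B, 8:+*, 9:-B, 10:-C, 11:-C, 12:+B, 13:+C
Rule 1 (one point beyond the 3σ limits) is satisfied at point 8.

rule 1 at point 8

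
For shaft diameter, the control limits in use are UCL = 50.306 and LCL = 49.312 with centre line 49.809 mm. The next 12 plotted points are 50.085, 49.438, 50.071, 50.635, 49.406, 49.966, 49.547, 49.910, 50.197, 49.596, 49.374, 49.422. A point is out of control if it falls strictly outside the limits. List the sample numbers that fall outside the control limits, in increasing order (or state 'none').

Compare each point to [49.312, 50.306]: sample 4 = 50.635 > UCL.

4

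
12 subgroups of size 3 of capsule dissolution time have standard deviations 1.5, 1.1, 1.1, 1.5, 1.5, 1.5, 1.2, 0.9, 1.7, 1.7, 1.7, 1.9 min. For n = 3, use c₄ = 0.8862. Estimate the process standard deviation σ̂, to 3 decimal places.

s̄ = (1.5 + 1.1 + 1.1 + 1.5 + 1.5 + 1.5 + 1.2 + 0.9 + 1.7 + 1.7 + 1.7 + 1.9) / 12 = 1.4417
σ̂ = s̄ / c₄ = 1.4417 / 0.8862 = 1.6268

1.627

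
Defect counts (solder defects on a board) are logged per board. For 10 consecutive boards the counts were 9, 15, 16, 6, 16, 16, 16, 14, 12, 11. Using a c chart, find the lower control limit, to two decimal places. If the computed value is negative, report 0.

c̄ = (9 + 15 + 16 + 6 + 16 + 16 + 16 + 14 + 12 + 11) / 10 = 131 / 10 = 13.1000
LCL = c̄ − 3√c̄ = 13.1000 − 3 × 3.6194 = 2.2418

2.24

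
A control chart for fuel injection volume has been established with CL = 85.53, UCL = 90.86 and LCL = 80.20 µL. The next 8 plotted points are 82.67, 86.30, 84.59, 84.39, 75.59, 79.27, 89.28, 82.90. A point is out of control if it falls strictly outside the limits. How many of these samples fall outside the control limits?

2

Compare each point to [80.20, 90.86]: sample 5 = 75.59 < LCL; sample 6 = 79.27 < LCL.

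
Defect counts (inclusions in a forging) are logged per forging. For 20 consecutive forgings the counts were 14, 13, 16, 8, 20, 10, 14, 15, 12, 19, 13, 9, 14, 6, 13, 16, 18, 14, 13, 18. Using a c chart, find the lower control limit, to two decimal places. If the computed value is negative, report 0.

c̄ = (14 + 13 + 16 + 8 + 20 + 10 + 14 + 15 + 12 + 19 + 13 + 9 + 14 + 6 + 13 + 16 + 18 + 14 + 13 + 18) / 20 = 275 / 20 = 13.7500
LCL = c̄ − 3√c̄ = 13.7500 − 3 × 3.7081 = 2.6257

2.63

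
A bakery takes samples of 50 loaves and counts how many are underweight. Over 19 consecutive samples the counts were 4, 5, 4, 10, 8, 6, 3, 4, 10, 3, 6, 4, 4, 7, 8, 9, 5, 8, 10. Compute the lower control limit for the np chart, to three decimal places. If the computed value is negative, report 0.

0.000

p̄ = Σdᵢ / (k·n) = 118 / (19 × 50) = 0.12421
LCL = np̄ − 3·√(np̄(1−p̄)) = 6.2105 − 3 × 2.3322 = -0.7860 → 0 (negative, so LCL = 0)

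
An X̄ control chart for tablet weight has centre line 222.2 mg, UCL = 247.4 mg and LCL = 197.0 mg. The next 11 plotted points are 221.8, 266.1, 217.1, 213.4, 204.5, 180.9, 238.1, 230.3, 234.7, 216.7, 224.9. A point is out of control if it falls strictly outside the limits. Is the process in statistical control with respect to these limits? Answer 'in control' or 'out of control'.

out of control

Compare each point to [197.0, 247.4]: sample 2 = 266.1 > UCL; sample 6 = 180.9 < LCL.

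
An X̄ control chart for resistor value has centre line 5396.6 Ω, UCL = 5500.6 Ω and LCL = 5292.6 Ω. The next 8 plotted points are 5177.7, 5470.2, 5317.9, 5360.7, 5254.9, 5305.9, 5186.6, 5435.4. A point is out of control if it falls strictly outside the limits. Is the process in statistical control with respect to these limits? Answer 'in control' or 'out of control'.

out of control

Compare each point to [5292.6, 5500.6]: sample 1 = 5177.7 < LCL; sample 5 = 5254.9 < LCL; sample 7 = 5186.6 < LCL.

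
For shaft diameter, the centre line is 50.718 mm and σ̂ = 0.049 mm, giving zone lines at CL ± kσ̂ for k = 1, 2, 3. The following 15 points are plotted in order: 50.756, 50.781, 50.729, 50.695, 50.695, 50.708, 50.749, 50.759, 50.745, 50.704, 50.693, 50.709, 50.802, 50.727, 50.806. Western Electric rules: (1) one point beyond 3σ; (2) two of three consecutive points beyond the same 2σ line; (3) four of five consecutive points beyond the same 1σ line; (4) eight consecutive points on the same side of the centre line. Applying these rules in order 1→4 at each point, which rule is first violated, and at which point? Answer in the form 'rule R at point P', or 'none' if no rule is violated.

none

Zone of each point (C = within 1σ̂, B = 1σ̂–2σ̂, A = 2σ̂–3σ̂, * = beyond 3σ̂; sign = side of CL): 1:+C, 2:+B, 3:+C, 4:-C, 5:-C, 6:-C, 7:+C, 8:+C, 9:+C, 10:-C, 11:-C, 12:-C, 13:+B, 14:+C, 15:+B
No rule fires across all 15 points.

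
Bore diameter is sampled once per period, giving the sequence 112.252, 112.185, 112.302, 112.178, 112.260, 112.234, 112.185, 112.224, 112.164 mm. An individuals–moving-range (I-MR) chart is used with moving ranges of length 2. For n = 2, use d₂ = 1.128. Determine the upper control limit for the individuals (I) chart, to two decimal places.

112.41

X̄ = (112.252 + 112.185 + 112.302 + 112.178 + 112.260 + 112.234 + 112.185 + 112.224 + 112.164) / 9 = 112.2204
Moving ranges: 0.067, 0.117, 0.124, 0.082, 0.026, 0.049, 0.039, 0.060; M̄R̄ = 0.5640 / 8 = 0.0705
UCL = X̄ + 3·M̄R̄/d₂ = 112.2204 + 3 × 0.0705 / 1.128 = 112.4079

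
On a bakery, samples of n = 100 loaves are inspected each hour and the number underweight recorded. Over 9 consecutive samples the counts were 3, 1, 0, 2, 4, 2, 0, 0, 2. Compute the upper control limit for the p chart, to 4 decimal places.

p̄ = Σdᵢ / (k·n) = 14 / (9 × 100) = 0.01556
UCL = p̄ + 3·√(p̄(1−p̄)/n) = 0.01556 + 3 × √(0.01556×0.98444/100) = 0.01556 + 3 × 0.01237 = 0.05268

0.0527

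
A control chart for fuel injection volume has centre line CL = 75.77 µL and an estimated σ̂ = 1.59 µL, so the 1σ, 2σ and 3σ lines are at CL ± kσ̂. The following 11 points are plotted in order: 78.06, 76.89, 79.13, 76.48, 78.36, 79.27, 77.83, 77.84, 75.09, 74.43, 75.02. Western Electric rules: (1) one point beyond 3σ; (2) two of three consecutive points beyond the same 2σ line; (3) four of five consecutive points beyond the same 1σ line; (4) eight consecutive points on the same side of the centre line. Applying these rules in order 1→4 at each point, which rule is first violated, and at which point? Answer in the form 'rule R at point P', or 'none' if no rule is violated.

Zone of each point (C = within 1σ̂, B = 1σ̂–2σ̂, A = 2σ̂–3σ̂, * = beyond 3σ̂; sign = side of CL): 1:+B, 2:+C, 3:+A, 4:+C, 5:+B, 6:+A, 7:+B, 8:+B, 9:-C, 10:-C, 11:-C
Rule 3 (four of five consecutive points beyond the same 1σ limit) is satisfied at point 7.

rule 3 at point 7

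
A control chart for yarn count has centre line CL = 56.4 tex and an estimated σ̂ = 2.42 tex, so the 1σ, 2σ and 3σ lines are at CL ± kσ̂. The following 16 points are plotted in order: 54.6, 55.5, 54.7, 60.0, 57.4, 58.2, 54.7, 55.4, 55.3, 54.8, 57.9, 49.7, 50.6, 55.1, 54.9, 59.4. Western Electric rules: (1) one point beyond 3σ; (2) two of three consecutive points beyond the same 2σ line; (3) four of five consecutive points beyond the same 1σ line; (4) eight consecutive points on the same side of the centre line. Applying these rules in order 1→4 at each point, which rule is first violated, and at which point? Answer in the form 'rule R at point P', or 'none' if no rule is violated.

rule 2 at point 13

Zone of each point (C = within 1σ̂, B = 1σ̂–2σ̂, A = 2σ̂–3σ̂, * = beyond 3σ̂; sign = side of CL): 1:-C, 2:-C, 3:-C, 4:+B, 5:+C, 6:+C, 7:-C, 8:-C, 9:-C, 10:-C, 11:+C, 12:-A, 13:-A, 14:-C, 15:-C, 16:+B
Rule 2 (two of three consecutive points beyond the same 2σ limit) is satisfied at point 13.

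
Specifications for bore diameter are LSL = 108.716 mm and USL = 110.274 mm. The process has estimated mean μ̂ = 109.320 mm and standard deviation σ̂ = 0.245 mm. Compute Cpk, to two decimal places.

0.82

Cpu = (USL − μ̂) / (3σ̂) = (110.274 − 109.320) / (3 × 0.245) = 1.2980; Cpl = (μ̂ − LSL) / (3σ̂) = (109.320 − 108.716) / (3 × 0.245) = 0.8218; Cpk = min(Cpu, Cpl) = 0.8218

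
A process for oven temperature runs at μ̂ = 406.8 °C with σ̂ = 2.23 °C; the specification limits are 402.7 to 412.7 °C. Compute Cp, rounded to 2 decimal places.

0.75

Cp = (USL − LSL) / (6σ̂) = (412.7 − 402.7) / (6 × 2.23) = 10.0000 / 13.3800 = 0.7474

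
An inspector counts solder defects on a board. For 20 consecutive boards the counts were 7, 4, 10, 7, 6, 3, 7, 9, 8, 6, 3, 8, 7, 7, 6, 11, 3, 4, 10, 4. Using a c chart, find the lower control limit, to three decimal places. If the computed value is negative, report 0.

c̄ = (7 + 4 + 10 + 7 + 6 + 3 + 7 + 9 + 8 + 6 + 3 + 8 + 7 + 7 + 6 + 11 + 3 + 4 + 10 + 4) / 20 = 130 / 20 = 6.5000
LCL = c̄ − 3√c̄ = 6.5000 − 3 × 2.5495 = -1.1485 → 0 (cannot be negative)

0.000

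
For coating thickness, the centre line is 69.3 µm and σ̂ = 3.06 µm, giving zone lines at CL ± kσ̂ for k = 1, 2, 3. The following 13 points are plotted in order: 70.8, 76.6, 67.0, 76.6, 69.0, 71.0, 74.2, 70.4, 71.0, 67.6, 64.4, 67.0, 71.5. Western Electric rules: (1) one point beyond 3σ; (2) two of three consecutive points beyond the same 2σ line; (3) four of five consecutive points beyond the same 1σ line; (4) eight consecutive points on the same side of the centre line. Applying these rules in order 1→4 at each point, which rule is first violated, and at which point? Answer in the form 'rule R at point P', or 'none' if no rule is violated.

Zone of each point (C = within 1σ̂, B = 1σ̂–2σ̂, A = 2σ̂–3σ̂, * = beyond 3σ̂; sign = side of CL): 1:+C, 2:+A, 3:-C, 4:+A, 5:-C, 6:+C, 7:+B, 8:+C, 9:+C, 10:-C, 11:-B, 12:-C, 13:+C
Rule 2 (two of three consecutive points beyond the same 2σ limit) is satisfied at point 4.

rule 2 at point 4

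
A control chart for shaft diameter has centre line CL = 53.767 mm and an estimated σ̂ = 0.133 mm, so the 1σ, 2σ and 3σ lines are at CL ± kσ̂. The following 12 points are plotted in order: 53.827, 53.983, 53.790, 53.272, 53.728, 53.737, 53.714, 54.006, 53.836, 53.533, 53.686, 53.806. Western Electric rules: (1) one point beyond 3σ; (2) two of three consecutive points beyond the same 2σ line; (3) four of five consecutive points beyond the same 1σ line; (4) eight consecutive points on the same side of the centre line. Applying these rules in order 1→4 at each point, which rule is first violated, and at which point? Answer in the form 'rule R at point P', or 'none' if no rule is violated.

Zone of each point (C = within 1σ̂, B = 1σ̂–2σ̂, A = 2σ̂–3σ̂, * = beyond 3σ̂; sign = side of CL): 1:+C, 2:+B, 3:+C, 4:-*, 5:-C, 6:-C, 7:-C, 8:+B, 9:+C, 10:-B, 11:-C, 12:+C
Rule 1 (one point beyond the 3σ limits) is satisfied at point 4.

rule 1 at point 4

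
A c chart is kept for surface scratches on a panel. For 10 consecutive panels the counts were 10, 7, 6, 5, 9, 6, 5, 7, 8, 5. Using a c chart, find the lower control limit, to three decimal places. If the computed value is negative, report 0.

0.000

c̄ = (10 + 7 + 6 + 5 + 9 + 6 + 5 + 7 + 8 + 5) / 10 = 68 / 10 = 6.8000
LCL = c̄ − 3√c̄ = 6.8000 − 3 × 2.6077 = -1.0230 → 0 (cannot be negative)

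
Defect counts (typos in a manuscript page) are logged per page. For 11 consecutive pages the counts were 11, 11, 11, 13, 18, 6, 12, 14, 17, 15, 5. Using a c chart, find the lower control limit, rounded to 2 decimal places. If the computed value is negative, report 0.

1.66

c̄ = (11 + 11 + 11 + 13 + 18 + 6 + 12 + 14 + 17 + 15 + 5) / 11 = 133 / 11 = 12.0909
LCL = c̄ − 3√c̄ = 12.0909 − 3 × 3.4772 = 1.6593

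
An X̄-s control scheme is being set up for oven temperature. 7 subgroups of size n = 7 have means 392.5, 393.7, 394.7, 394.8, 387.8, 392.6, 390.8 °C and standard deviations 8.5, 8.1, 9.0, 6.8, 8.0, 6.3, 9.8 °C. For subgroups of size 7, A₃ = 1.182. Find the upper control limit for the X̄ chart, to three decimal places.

401.955

X̄̄ = (392.5 + 393.7 + 394.7 + 394.8 + 387.8 + 392.6 + 390.8) / 7 = 392.4143
s̄ = (8.5 + 8.1 + 9.0 + 6.8 + 8.0 + 6.3 + 9.8) / 7 = 8.0714
UCL = X̄̄ + A₃·s̄ = 392.4143 + 1.182 × 8.0714 = 401.9547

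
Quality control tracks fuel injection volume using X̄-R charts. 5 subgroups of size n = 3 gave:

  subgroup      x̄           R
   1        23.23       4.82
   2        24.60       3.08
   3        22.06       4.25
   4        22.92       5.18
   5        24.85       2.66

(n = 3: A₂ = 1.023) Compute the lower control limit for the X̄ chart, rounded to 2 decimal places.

X̄̄ = (23.23 + 24.60 + 22.06 + 22.92 + 24.85) / 5 = 117.6600 / 5 = 23.5320
R̄ = (4.82 + 3.08 + 4.25 + 5.18 + 2.66) / 5 = 19.9900 / 5 = 3.9980
LCL = X̄̄ − A₂·R̄ = 23.5320 − 1.023 × 3.9980 = 19.4420

19.44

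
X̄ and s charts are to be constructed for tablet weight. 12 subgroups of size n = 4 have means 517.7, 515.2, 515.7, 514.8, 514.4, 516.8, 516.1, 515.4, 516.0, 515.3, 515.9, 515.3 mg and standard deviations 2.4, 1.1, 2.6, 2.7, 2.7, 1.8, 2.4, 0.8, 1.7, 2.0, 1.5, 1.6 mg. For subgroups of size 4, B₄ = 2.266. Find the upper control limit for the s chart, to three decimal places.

4.400

s̄ = (2.4 + 1.1 + 2.6 + 2.7 + 2.7 + 1.8 + 2.4 + 0.8 + 1.7 + 2.0 + 1.5 + 1.6) / 12 = 1.9417
UCL_s = B₄·s̄ = 2.266 × 1.9417 = 4.3998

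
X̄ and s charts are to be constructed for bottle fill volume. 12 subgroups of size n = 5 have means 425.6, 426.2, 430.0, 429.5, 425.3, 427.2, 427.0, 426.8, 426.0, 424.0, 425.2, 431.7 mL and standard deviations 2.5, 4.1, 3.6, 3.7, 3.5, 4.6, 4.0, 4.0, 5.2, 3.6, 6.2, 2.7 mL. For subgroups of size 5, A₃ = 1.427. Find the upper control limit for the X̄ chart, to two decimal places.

432.71

X̄̄ = (425.6 + 426.2 + 430.0 + 429.5 + 425.3 + 427.2 + 427.0 + 426.8 + 426.0 + 424.0 + 425.2 + 431.7) / 12 = 427.0417
s̄ = (2.5 + 4.1 + 3.6 + 3.7 + 3.5 + 4.6 + 4.0 + 4.0 + 5.2 + 3.6 + 6.2 + 2.7) / 12 = 3.9750
UCL = X̄̄ + A₃·s̄ = 427.0417 + 1.427 × 3.9750 = 432.7140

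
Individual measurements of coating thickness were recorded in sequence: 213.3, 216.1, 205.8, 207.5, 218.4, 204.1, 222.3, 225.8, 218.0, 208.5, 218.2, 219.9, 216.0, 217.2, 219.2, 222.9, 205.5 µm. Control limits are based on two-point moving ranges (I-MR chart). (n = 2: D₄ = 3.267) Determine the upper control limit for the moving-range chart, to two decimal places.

24.22

Moving ranges: 2.8, 10.3, 1.7, 10.9, 14.3, 18.2, 3.5, 7.8, 9.5, 9.7, 1.7, 3.9, 1.2, 2.0, 3.7, 17.4; M̄R̄ = 118.6000 / 16 = 7.4125
UCL_MR = D₄·M̄R̄ = 3.267 × 7.4125 = 24.2166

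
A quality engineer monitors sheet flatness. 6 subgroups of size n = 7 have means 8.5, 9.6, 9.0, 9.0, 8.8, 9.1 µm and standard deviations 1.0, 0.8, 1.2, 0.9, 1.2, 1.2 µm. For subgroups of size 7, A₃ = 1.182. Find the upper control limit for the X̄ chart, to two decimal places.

X̄̄ = (8.5 + 9.6 + 9.0 + 9.0 + 8.8 + 9.1) / 6 = 9.0000
s̄ = (1.0 + 0.8 + 1.2 + 0.9 + 1.2 + 1.2) / 6 = 1.0500
UCL = X̄̄ + A₃·s̄ = 9.0000 + 1.182 × 1.0500 = 10.2411

10.24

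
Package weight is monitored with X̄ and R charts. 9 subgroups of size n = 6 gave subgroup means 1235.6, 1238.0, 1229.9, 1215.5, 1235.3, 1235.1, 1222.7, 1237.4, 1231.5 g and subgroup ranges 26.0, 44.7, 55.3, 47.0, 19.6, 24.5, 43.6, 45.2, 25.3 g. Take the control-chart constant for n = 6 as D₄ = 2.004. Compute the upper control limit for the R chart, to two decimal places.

R̄ = (26.0 + 44.7 + 55.3 + 47.0 + 19.6 + 24.5 + 43.6 + 45.2 + 25.3) / 9 = 331.2000 / 9 = 36.8000
UCL_R = D₄·R̄ = 2.004 × 36.8000 = 73.7472

73.75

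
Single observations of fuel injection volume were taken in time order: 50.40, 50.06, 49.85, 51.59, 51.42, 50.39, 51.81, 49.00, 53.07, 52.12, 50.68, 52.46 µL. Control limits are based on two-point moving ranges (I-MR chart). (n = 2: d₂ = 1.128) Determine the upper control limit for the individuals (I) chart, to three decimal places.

X̄ = (50.40 + 50.06 + 49.85 + 51.59 + 51.42 + 50.39 + 51.81 + 49.00 + 53.07 + 52.12 + 50.68 + 52.46) / 12 = 51.0708
Moving ranges: 0.34, 0.21, 1.74, 0.17, 1.03, 1.42, 2.81, 4.07, 0.95, 1.44, 1.78; M̄R̄ = 15.9600 / 11 = 1.4509
UCL = X̄ + 3·M̄R̄/d₂ = 51.0708 + 3 × 1.4509 / 1.128 = 54.9296

54.930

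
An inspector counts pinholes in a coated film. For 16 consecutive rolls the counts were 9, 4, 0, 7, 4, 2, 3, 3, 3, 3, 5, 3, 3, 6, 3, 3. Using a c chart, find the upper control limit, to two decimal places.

c̄ = (9 + 4 + 0 + 7 + 4 + 2 + 3 + 3 + 3 + 3 + 5 + 3 + 3 + 6 + 3 + 3) / 16 = 61 / 16 = 3.8125
UCL = c̄ + 3√c̄ = 3.8125 + 3 × √3.8125 = 3.8125 + 3 × 1.9526 = 9.6702

9.67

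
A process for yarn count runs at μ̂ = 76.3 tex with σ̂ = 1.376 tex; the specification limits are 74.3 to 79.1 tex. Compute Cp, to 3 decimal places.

0.581

Cp = (USL − LSL) / (6σ̂) = (79.1 − 74.3) / (6 × 1.376) = 4.8000 / 8.2560 = 0.5814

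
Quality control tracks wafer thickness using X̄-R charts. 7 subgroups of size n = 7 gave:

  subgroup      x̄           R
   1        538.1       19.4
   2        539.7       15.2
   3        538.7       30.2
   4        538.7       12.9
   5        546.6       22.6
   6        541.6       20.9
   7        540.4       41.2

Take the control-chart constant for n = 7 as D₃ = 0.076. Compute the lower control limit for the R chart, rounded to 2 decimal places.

1.76

R̄ = (19.4 + 15.2 + 30.2 + 12.9 + 22.6 + 20.9 + 41.2) / 7 = 162.4000 / 7 = 23.2000
LCL_R = D₃·R̄ = 0.076 × 23.2000 = 1.7632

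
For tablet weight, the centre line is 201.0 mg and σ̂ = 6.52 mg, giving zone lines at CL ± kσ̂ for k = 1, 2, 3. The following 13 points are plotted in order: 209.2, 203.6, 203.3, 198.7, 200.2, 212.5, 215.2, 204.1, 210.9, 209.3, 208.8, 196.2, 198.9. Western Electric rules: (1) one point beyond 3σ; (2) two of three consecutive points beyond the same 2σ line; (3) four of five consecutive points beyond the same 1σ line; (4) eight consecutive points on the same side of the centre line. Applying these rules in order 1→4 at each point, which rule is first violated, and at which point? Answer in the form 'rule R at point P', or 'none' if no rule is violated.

Zone of each point (C = within 1σ̂, B = 1σ̂–2σ̂, A = 2σ̂–3σ̂, * = beyond 3σ̂; sign = side of CL): 1:+B, 2:+C, 3:+C, 4:-C, 5:-C, 6:+B, 7:+A, 8:+C, 9:+B, 10:+B, 11:+B, 12:-C, 13:-C
Rule 3 (four of five consecutive points beyond the same 1σ limit) is satisfied at point 10.

rule 3 at point 10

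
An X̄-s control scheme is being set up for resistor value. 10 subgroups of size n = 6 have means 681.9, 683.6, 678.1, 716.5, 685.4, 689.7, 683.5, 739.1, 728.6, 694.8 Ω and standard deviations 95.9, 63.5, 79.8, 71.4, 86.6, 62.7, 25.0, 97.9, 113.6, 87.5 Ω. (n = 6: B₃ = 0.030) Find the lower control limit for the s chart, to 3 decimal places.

2.352

s̄ = (95.9 + 63.5 + 79.8 + 71.4 + 86.6 + 62.7 + 25.0 + 97.9 + 113.6 + 87.5) / 10 = 78.3900
LCL_s = B₃·s̄ = 0.030 × 78.3900 = 2.3517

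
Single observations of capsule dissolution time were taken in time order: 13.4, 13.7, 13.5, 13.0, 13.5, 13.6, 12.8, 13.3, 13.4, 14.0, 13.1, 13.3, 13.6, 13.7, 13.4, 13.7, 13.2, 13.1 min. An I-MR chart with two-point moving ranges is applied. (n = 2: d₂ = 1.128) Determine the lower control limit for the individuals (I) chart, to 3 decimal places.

12.420

X̄ = (13.4 + 13.7 + 13.5 + 13.0 + 13.5 + 13.6 + 12.8 + 13.3 + 13.4 + 14.0 + 13.1 + 13.3 + 13.6 + 13.7 + 13.4 + 13.7 + 13.2 + 13.1) / 18 = 13.4056
Moving ranges: 0.3, 0.2, 0.5, 0.5, 0.1, 0.8, 0.5, 0.1, 0.6, 0.9, 0.2, 0.3, 0.1, 0.3, 0.3, 0.5, 0.1; M̄R̄ = 6.3000 / 17 = 0.3706
LCL = X̄ − 3·M̄R̄/d₂ = 13.4056 − 3 × 0.3706 / 1.128 = 12.4199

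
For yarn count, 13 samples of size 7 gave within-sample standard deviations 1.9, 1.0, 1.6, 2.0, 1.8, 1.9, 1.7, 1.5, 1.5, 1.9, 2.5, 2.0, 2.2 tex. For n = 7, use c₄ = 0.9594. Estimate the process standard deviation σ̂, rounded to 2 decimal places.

s̄ = (1.9 + 1.0 + 1.6 + 2.0 + 1.8 + 1.9 + 1.7 + 1.5 + 1.5 + 1.9 + 2.5 + 2.0 + 2.2) / 13 = 1.8077
σ̂ = s̄ / c₄ = 1.8077 / 0.9594 = 1.8842

1.88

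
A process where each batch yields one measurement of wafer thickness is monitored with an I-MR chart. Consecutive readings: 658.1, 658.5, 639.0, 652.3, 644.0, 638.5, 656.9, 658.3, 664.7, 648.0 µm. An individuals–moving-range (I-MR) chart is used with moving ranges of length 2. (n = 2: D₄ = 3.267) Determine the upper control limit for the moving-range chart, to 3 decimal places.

32.634

Moving ranges: 0.4, 19.5, 13.3, 8.3, 5.5, 18.4, 1.4, 6.4, 16.7; M̄R̄ = 89.9000 / 9 = 9.9889
UCL_MR = D₄·M̄R̄ = 3.267 × 9.9889 = 32.6337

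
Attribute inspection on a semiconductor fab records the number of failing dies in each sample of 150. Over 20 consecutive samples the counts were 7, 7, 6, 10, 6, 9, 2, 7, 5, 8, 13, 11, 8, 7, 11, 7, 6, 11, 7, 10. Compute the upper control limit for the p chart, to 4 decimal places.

0.1074

p̄ = Σdᵢ / (k·n) = 158 / (20 × 150) = 0.05267
UCL = p̄ + 3·√(p̄(1−p̄)/n) = 0.05267 + 3 × √(0.05267×0.94733/150) = 0.05267 + 3 × 0.01824 = 0.10738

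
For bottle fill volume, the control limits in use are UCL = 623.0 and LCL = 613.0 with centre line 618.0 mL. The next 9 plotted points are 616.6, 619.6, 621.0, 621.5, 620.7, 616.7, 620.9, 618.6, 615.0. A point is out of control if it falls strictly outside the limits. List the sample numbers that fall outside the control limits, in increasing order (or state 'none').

All 9 points lie within [613.0, 623.0].

none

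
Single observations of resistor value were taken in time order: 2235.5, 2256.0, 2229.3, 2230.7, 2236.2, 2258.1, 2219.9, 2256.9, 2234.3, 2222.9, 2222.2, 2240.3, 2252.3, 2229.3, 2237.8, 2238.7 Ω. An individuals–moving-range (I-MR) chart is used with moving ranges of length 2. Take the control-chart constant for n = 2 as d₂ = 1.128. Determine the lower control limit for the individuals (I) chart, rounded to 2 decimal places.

2193.48

X̄ = (2235.5 + 2256.0 + 2229.3 + 2230.7 + 2236.2 + 2258.1 + 2219.9 + 2256.9 + 2234.3 + 2222.9 + 2222.2 + 2240.3 + 2252.3 + 2229.3 + 2237.8 + 2238.7) / 16 = 2237.5250
Moving ranges: 20.5, 26.7, 1.4, 5.5, 21.9, 38.2, 37.0, 22.6, 11.4, 0.7, 18.1, 12.0, 23.0, 8.5, 0.9; M̄R̄ = 248.4000 / 15 = 16.5600
LCL = X̄ − 3·M̄R̄/d₂ = 2237.5250 − 3 × 16.5600 / 1.128 = 2193.4824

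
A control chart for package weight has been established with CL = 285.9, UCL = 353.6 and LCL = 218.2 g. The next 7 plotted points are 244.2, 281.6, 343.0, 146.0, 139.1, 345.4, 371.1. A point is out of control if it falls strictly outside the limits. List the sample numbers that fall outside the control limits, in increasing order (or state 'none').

Compare each point to [218.2, 353.6]: sample 4 = 146.0 < LCL; sample 5 = 139.1 < LCL; sample 7 = 371.1 > UCL.

4, 5, 7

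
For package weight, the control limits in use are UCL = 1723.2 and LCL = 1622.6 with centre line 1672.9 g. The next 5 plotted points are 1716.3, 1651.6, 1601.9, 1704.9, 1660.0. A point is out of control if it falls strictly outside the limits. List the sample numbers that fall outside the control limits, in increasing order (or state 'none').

Compare each point to [1622.6, 1723.2]: sample 3 = 1601.9 < LCL.

3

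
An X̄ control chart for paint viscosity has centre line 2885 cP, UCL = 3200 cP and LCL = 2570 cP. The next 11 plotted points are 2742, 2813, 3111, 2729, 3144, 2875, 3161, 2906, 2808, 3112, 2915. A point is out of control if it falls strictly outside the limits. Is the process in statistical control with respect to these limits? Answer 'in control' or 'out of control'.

in control

All 11 points lie within [2570, 3200].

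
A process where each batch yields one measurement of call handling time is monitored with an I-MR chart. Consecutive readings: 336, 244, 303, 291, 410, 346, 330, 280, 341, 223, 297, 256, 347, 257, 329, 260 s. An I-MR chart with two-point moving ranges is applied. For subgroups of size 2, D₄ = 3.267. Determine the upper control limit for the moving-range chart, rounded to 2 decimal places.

223.90

Moving ranges: 92, 59, 12, 119, 64, 16, 50, 61, 118, 74, 41, 91, 90, 72, 69; M̄R̄ = 1028.0000 / 15 = 68.5333
UCL_MR = D₄·M̄R̄ = 3.267 × 68.5333 = 223.8984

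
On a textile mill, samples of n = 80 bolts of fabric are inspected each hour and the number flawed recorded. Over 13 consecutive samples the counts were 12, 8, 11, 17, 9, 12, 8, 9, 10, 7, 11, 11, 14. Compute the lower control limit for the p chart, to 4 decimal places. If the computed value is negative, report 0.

p̄ = Σdᵢ / (k·n) = 139 / (13 × 80) = 0.13365
LCL = p̄ − 3·√(p̄(1−p̄)/n) = 0.13365 − 3 × 0.03804 = 0.01952

0.0195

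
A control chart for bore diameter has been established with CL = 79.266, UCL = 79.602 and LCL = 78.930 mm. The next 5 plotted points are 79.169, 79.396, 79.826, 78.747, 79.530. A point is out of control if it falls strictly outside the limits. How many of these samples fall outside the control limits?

2

Compare each point to [78.930, 79.602]: sample 3 = 79.826 > UCL; sample 4 = 78.747 < LCL.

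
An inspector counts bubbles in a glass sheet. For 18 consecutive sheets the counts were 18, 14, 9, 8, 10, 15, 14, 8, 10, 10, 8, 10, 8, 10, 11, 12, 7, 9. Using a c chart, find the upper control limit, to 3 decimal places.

c̄ = (18 + 14 + 9 + 8 + 10 + 15 + 14 + 8 + 10 + 10 + 8 + 10 + 8 + 10 + 11 + 12 + 7 + 9) / 18 = 191 / 18 = 10.6111
UCL = c̄ + 3√c̄ = 10.6111 + 3 × √10.6111 = 10.6111 + 3 × 3.2575 = 20.3835

20.384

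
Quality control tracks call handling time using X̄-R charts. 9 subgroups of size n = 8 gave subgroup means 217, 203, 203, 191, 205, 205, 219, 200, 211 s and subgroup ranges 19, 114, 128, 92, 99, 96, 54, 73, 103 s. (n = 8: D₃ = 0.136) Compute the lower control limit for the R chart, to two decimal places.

R̄ = (19 + 114 + 128 + 92 + 99 + 96 + 54 + 73 + 103) / 9 = 778.0000 / 9 = 86.4444
LCL_R = D₃·R̄ = 0.136 × 86.4444 = 11.7564

11.76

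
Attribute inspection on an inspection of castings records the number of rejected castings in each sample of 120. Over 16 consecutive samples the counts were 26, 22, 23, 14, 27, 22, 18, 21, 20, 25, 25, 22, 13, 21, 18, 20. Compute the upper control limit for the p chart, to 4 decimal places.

p̄ = Σdᵢ / (k·n) = 337 / (16 × 120) = 0.17552
UCL = p̄ + 3·√(p̄(1−p̄)/n) = 0.17552 + 3 × √(0.17552×0.82448/120) = 0.17552 + 3 × 0.03473 = 0.27970

0.2797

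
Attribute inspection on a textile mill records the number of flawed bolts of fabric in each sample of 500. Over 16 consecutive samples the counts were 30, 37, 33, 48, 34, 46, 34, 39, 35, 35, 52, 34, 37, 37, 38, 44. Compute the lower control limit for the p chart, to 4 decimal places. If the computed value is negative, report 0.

0.0409

p̄ = Σdᵢ / (k·n) = 613 / (16 × 500) = 0.07662
LCL = p̄ − 3·√(p̄(1−p̄)/n) = 0.07662 − 3 × 0.01190 = 0.04094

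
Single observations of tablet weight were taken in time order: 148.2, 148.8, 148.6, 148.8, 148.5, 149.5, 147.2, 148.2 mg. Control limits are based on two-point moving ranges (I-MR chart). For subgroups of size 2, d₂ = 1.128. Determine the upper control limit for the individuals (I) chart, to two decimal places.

150.60

X̄ = (148.2 + 148.8 + 148.6 + 148.8 + 148.5 + 149.5 + 147.2 + 148.2) / 8 = 148.4750
Moving ranges: 0.6, 0.2, 0.2, 0.3, 1.0, 2.3, 1.0; M̄R̄ = 5.6000 / 7 = 0.8000
UCL = X̄ + 3·M̄R̄/d₂ = 148.4750 + 3 × 0.8000 / 1.128 = 150.6027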